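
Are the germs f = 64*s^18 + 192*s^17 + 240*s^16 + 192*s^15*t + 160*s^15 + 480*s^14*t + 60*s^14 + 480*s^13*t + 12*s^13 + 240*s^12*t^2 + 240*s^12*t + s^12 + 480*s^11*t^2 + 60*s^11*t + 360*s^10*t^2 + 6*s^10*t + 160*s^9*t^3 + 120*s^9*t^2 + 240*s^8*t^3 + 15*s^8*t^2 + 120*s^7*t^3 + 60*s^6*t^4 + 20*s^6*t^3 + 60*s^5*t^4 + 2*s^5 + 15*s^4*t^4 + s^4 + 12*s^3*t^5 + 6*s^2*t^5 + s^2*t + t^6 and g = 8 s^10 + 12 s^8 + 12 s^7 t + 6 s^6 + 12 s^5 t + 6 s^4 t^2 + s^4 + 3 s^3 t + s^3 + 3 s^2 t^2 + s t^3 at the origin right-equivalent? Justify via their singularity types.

No.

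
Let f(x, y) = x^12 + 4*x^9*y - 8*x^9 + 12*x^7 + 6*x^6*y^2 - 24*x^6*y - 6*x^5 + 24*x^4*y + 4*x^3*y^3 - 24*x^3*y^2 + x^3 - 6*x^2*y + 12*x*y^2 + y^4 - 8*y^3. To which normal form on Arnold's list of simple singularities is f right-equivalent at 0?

E6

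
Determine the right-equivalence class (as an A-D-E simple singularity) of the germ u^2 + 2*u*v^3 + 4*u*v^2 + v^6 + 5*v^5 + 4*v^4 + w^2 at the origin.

A_4

The Hessian of f at 0 has rank 2. Corank 1: A-series; mu = 4 gives A_4.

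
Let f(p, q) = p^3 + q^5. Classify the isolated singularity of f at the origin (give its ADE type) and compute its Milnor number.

Type E_8, Milnor number mu = 8.

The Hessian of f at 0 has rank 0. Corank 2; j^3 = p^3 is a perfect cube, so E-series; the 5-jet and mu = 8 give E_8.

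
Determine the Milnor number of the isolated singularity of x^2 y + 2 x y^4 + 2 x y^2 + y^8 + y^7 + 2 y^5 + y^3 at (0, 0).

The Hessian of f at 0 has rank 0. Corank 2; j^3 = y*(x + y)^2 has shape L^2 M (L != M), so D-series; mu = 9 gives D_9.

9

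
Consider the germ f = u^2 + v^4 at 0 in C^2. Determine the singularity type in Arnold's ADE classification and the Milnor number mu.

Type A_3, Milnor number mu = 3.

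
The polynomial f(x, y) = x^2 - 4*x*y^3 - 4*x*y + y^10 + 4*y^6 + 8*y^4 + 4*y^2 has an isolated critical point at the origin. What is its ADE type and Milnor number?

The Hessian of f at 0 is [[2, -4], [-4, 8]] with rank 1, so corank 1. A Groebner basis of the Jacobian ideal J(f) in C{x,y} is {x^3 - 6*x^2*y + 12*x*y^2 - 4*x + 8*y, -x/2 + y^3 + y}; counting standard monomials gives mu = 9. Corank 1: A-series; mu = 9 gives A_9.

Type A9, Milnor number mu = 9.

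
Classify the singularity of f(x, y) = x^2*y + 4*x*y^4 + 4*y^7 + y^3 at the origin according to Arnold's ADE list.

The Hessian of f at 0 has rank 0. Corank 2; j^3 = y*(x^2 + y^2) splits into three distinct lines over C (the quadratic factor has nonzero discriminant), so D_4.

D4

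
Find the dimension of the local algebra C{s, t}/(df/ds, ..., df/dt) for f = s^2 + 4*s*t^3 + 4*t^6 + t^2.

The Hessian of f at 0 has rank 2. Corank 0: nondegenerate Morse point, so A_1.

1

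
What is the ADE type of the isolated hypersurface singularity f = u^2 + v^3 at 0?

A_2

The Hessian of f at 0 has rank 1. Corank 1: A-series; mu = 2 gives A_2.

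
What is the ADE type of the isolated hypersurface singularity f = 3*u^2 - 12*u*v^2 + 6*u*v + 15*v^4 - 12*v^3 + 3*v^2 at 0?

A_3

The Hessian of f at 0 has rank 1. Corank 1: A-series; mu = 3 gives A_3.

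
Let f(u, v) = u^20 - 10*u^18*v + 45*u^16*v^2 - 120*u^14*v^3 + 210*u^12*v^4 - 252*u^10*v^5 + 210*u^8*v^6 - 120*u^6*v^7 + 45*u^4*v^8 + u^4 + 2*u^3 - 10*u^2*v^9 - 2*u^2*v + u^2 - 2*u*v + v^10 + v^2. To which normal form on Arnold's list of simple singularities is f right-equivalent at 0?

The Hessian of f at 0 is [[2, -2], [-2, 2]] with rank 1, so corank 1. A Groebner basis of the Jacobian ideal J(f) in C{u,v} is {u*v^4 + 10*u*v^3 + 15*u*v^2 + 7*u*v + u - 4*v^4 - 10*v^3 - 6*v^2 - v, 30*u*v^3 + 54*u*v^2 + 27*u*v + 4*u + v^5 - 10*v^4 - 35*v^3 - 23*v^2 - 4*v, u^2 + u - v}; counting standard monomials gives mu = 9. Corank 1: A-series; mu = 9 gives A_9.

A_{9}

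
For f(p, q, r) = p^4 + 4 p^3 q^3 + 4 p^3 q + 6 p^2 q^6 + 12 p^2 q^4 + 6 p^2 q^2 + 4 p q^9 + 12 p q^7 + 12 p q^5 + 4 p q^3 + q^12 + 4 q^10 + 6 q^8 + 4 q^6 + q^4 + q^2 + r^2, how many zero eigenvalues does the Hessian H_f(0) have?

1

Hessian at 0 has rank 2.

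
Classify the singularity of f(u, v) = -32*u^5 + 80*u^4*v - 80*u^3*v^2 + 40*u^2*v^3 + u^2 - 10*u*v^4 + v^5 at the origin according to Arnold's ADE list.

A4

The Hessian of f at 0 is [[2, 0], [0, 0]] with rank 1, so corank 1. A Groebner basis of the Jacobian ideal J(f) in C{u,v} is {v^4, u}; counting standard monomials gives mu = 4. Corank 1: A-series; mu = 4 gives A_4.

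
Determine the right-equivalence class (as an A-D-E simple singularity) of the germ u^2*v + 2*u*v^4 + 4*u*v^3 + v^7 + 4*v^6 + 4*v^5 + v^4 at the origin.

The Hessian of f at 0 is [[0, 0], [0, 0]] with rank 0, so corank 2. A Groebner basis of the Jacobian ideal J(f) in C{u,v} is {u*v^2, u*v/2 + v^3, u^2 - 2*u*v}; counting standard monomials gives mu = 5. Corank 2; j^3 = u^2*v has shape L^2 M (L != M), so D-series; mu = 5 gives D_5.

D5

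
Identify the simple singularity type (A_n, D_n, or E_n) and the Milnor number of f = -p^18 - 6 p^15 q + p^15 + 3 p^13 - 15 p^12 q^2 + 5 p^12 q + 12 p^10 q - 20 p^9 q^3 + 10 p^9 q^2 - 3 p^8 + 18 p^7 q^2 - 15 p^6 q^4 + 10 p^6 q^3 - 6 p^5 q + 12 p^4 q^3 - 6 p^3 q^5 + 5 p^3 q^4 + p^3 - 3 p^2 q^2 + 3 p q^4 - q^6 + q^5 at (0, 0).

Type E8, Milnor number mu = 8.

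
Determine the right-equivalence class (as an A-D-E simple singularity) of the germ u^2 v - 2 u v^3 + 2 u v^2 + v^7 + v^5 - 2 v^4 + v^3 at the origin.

D8

The Hessian of f at 0 is [[0, 0], [0, 0]] with rank 0, so corank 2. A Groebner basis of the Jacobian ideal J(f) in C{u,v} is {u^2*v^2 + 2*u^2*v + u^2/7 + 20*u*v^2/7 + 8*u*v/7 + v^2, u^3 + 3*u^2*v + u^2/7 + 20*u*v^2/7 + 8*u*v/7 + v^2, -u*v + v^3 - v^2}; counting standard monomials gives mu = 8. Corank 2; j^3 = v*(u + v)^2 has shape L^2 M (L != M), so D-series; mu = 8 gives D_8.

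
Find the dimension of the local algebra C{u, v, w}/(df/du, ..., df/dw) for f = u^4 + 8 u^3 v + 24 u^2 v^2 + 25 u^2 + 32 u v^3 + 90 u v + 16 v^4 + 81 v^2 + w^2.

The Hessian of f at 0 has rank 2. Corank 1: A-series; mu = 3 gives A_3.

3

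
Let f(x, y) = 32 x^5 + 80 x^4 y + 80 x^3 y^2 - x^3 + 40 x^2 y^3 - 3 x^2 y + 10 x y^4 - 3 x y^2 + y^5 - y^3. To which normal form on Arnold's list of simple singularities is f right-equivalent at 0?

The Hessian of f at 0 has rank 0. Corank 2; j^3 = -(x + y)^3 is a perfect cube, so E-series; the 5-jet and mu = 8 give E_8.

E_{8}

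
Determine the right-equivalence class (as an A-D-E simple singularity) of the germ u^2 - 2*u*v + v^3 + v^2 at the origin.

The Hessian of f at 0 has rank 1. Corank 1: A-series; mu = 2 gives A_2.

A2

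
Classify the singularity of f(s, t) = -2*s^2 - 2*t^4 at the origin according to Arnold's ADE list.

A_3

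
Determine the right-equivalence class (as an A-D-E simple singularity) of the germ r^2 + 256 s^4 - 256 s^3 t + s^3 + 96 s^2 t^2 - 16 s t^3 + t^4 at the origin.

E_6

The Hessian of f at 0 is [[0, 0, 0], [0, 0, 0], [0, 0, 2]] with rank 1, so corank 2. A Groebner basis of the Jacobian ideal J(f) in C{s,t,r} is {t^4, s*t^2 - t^3/12, s^2, r}; counting standard monomials gives mu = 6. Corank 2; j^3 = s^3 is a perfect cube, so E-series; the 4-jet and mu = 6 give E_6.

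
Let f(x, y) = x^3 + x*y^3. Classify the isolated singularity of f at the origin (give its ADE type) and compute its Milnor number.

Type E_7, Milnor number mu = 7.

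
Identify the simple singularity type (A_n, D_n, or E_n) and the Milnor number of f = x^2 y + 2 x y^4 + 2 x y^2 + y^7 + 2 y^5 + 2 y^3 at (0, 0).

Type D_{4}, Milnor number mu = 4.

The Hessian of f at 0 has rank 0. Corank 2; j^3 = y*(x^2 + 2*x*y + 2*y^2) splits into three distinct lines over C (the quadratic factor has nonzero discriminant), so D_4.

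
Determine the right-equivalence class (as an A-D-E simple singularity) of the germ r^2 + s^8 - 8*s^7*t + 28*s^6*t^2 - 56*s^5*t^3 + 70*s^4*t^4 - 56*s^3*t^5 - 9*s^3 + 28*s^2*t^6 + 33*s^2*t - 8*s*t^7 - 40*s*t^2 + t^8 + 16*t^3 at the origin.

The Hessian of f at 0 has rank 1. Corank 2; j^3 = -(s - t)*(3*s - 4*t)^2 has shape L^2 M (L != M), so D-series; mu = 9 gives D_9.

D_{9}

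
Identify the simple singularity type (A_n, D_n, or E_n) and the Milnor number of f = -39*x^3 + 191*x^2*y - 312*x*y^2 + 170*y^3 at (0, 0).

Type D_{4}, Milnor number mu = 4.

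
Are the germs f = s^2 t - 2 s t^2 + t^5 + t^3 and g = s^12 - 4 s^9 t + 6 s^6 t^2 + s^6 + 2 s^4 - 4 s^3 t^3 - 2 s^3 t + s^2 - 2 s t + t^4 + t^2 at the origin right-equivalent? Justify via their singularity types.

The Hessian of f at 0 has rank 0. Corank 2; j^3 = t*(s - t)^2 has shape L^2 M (L != M), so D-series; mu = 6 gives D_6. The Hessian of g at 0 has rank 1. Corank 1: A-series; mu = 3 gives A_3. f is D_6 but g is A_3, hence not right-equivalent.

No.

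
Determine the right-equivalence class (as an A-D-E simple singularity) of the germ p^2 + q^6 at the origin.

A5

The Hessian of f at 0 is [[2, 0], [0, 0]] with rank 1, so corank 1. A Groebner basis of the Jacobian ideal J(f) in C{p,q} is {q^5, p}; counting standard monomials gives mu = 5. Corank 1: A-series; mu = 5 gives A_5.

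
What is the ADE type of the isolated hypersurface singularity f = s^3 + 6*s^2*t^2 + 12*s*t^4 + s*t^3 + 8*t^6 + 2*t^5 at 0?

E_7

The Hessian of f at 0 has rank 0. Corank 2; j^3 = s^3 is a perfect cube, so E-series; the 4-jet and mu = 7 give E_7.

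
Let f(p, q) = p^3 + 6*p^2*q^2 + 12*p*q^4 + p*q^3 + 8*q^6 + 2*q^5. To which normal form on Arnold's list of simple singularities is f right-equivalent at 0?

E_{7}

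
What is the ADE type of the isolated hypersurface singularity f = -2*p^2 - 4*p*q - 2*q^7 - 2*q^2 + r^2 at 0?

A_{6}

The Hessian of f at 0 has rank 2. Corank 1: A-series; mu = 6 gives A_6.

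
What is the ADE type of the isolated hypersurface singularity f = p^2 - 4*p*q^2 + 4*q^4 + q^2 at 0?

A_1

The Hessian of f at 0 has rank 2. Corank 0: nondegenerate Morse point, so A_1.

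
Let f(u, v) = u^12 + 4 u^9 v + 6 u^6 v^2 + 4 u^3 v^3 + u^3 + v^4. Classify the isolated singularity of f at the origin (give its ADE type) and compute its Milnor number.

Type E6, Milnor number mu = 6.

The Hessian of f at 0 has rank 0. Corank 2; j^3 = u^3 is a perfect cube, so E-series; the 4-jet and mu = 6 give E_6.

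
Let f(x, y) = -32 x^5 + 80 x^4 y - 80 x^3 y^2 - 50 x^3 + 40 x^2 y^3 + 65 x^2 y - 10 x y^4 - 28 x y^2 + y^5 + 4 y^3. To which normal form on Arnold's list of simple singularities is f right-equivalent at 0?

D6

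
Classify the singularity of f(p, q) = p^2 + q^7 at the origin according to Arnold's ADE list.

The Hessian of f at 0 is [[2, 0], [0, 0]] with rank 1, so corank 1. A Groebner basis of the Jacobian ideal J(f) in C{p,q} is {q^6, p}; counting standard monomials gives mu = 6. Corank 1: A-series; mu = 6 gives A_6.

A6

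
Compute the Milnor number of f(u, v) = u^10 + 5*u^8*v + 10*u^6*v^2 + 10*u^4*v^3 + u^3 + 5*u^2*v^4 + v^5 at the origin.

8

The Hessian of f at 0 has rank 0. Corank 2; j^3 = u^3 is a perfect cube, so E-series; the 5-jet and mu = 8 give E_8.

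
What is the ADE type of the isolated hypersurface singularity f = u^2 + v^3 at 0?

The Hessian of f at 0 has rank 1. Corank 1: A-series; mu = 2 gives A_2.

A_{2}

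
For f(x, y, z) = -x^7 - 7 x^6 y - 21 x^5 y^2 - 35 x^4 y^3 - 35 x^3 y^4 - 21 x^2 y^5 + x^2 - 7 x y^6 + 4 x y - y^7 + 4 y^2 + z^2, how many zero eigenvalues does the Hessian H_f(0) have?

1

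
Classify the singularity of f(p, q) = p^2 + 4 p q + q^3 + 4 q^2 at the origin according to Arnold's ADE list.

A_{2}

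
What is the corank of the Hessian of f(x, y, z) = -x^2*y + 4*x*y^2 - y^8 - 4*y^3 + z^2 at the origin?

2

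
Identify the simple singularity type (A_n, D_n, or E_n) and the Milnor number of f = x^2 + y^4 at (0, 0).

The Hessian of f at 0 has rank 1. Corank 1: A-series; mu = 3 gives A_3.

Type A_{3}, Milnor number mu = 3.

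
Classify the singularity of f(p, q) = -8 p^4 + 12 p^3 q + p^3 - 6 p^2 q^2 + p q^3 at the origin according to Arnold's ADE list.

E_7

The Hessian of f at 0 has rank 0. Corank 2; j^3 = p^3 is a perfect cube, so E-series; the 4-jet and mu = 7 give E_7.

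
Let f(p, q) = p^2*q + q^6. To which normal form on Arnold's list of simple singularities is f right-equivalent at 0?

D7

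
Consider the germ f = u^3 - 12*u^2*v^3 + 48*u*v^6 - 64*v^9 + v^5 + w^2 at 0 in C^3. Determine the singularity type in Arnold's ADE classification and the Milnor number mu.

The Hessian of f at 0 is [[0, 0, 0], [0, 0, 0], [0, 0, 2]] with rank 1, so corank 2. A Groebner basis of the Jacobian ideal J(f) in C{u,v,w} is {-u^2/8 + u*v^3, v^4, u^3, u^2*v, w}; counting standard monomials gives mu = 8. Corank 2; j^3 = u^3 is a perfect cube, so E-series; the 5-jet and mu = 8 give E_8.

Type E8, Milnor number mu = 8.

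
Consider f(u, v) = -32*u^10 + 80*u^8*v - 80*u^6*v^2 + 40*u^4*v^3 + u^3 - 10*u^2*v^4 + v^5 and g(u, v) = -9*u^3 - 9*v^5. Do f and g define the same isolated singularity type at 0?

The Hessian of f at 0 is [[0, 0], [0, 0]] with rank 0, so corank 2. A Groebner basis of the Jacobian ideal J(f) in C{u,v} is {v^4, u^2}; counting standard monomials gives mu = 8. Corank 2; j^3 = u^3 is a perfect cube, so E-series; the 5-jet and mu = 8 give E_8. The Hessian of g at 0 is [[0, 0], [0, 0]] with rank 0, so corank 2. A Groebner basis of the Jacobian ideal J(g) in C{u,v} is {v^4, u^2}; counting standard monomials gives mu = 8. Corank 2; j^3 = -9*u^3 is a perfect cube, so E-series; the 5-jet and mu = 8 give E_8. Both have type E_8, hence right-equivalent.

Yes.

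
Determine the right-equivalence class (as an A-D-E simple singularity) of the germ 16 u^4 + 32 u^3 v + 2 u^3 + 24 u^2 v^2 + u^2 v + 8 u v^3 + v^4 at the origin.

D5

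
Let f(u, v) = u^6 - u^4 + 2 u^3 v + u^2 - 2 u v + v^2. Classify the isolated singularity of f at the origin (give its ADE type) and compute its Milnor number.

Type A3, Milnor number mu = 3.

The Hessian of f at 0 has rank 1. Corank 1: A-series; mu = 3 gives A_3.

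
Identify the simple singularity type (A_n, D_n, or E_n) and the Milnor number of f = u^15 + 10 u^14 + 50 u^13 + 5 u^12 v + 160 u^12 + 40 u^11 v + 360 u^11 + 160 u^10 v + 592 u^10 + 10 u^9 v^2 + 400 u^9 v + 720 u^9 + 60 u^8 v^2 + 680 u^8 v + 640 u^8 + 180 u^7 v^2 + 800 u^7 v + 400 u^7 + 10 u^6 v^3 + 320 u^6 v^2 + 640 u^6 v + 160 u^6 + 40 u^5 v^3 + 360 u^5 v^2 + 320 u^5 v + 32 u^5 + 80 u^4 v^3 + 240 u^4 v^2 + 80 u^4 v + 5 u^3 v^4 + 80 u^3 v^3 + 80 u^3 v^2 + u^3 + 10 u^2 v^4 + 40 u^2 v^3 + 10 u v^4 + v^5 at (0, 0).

The Hessian of f at 0 has rank 0. Corank 2; j^3 = u^3 is a perfect cube, so E-series; the 5-jet and mu = 8 give E_8.

Type E_{8}, Milnor number mu = 8.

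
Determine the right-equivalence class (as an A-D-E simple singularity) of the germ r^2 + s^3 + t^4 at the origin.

E_6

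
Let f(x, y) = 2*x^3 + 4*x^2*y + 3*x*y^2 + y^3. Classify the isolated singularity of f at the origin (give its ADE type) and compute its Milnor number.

Type D_{4}, Milnor number mu = 4.

The Hessian of f at 0 has rank 0. Corank 2; j^3 = (x + y)*(2*x^2 + 2*x*y + y^2) splits into three distinct lines over C (the quadratic factor has nonzero discriminant), so D_4.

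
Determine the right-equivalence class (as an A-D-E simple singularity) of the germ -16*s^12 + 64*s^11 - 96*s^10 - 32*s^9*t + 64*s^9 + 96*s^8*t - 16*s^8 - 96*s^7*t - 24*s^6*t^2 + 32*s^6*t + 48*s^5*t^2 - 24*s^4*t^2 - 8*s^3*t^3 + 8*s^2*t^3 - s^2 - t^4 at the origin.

A3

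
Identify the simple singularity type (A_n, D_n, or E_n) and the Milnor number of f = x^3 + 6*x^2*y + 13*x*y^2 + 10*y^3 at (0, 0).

Type D_{4}, Milnor number mu = 4.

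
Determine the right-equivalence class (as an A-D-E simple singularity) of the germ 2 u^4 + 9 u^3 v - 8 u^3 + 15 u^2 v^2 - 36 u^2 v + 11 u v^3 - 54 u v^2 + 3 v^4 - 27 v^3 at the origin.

E7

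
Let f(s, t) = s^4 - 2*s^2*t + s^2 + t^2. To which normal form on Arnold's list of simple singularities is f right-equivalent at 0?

A_1

The Hessian of f at 0 is [[2, 0], [0, 2]] with rank 2, so corank 0. A Groebner basis of the Jacobian ideal J(f) in C{s,t} is {s, t}; counting standard monomials gives mu = 1. Corank 0: nondegenerate Morse point, so A_1.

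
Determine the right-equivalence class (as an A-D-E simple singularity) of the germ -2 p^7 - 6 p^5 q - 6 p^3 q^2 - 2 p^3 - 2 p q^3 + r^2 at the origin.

E_7

The Hessian of f at 0 has rank 1. Corank 2; j^3 = -2*p^3 is a perfect cube, so E-series; the 4-jet and mu = 7 give E_7.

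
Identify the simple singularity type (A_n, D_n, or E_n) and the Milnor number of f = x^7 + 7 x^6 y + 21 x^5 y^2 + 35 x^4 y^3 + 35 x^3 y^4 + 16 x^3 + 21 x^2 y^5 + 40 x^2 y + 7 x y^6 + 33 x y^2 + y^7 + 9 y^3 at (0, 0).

The Hessian of f at 0 has rank 0. Corank 2; j^3 = (x + y)*(4*x + 3*y)^2 has shape L^2 M (L != M), so D-series; mu = 8 gives D_8.

Type D_8, Milnor number mu = 8.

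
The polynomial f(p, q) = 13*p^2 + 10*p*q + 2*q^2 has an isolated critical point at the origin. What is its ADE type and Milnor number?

The Hessian of f at 0 is [[26, 10], [10, 4]] with rank 2, so corank 0. A Groebner basis of the Jacobian ideal J(f) in C{p,q} is {p, q}; counting standard monomials gives mu = 1. Corank 0: nondegenerate Morse point, so A_1.

Type A_1, Milnor number mu = 1.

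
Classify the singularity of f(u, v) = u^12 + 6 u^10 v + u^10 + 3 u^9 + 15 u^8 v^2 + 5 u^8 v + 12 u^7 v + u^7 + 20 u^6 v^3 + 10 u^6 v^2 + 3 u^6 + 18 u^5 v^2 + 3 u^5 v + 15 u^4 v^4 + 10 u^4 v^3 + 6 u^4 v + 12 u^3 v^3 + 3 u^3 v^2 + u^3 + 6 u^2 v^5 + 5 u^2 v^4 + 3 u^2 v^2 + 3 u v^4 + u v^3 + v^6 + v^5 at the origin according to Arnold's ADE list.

E_7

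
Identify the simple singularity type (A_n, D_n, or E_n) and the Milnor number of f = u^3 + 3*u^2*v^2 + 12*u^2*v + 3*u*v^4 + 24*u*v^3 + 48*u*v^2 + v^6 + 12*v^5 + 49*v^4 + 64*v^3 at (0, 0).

The Hessian of f at 0 has rank 0. Corank 2; j^3 = (u + 4*v)^3 is a perfect cube, so E-series; the 4-jet and mu = 6 give E_6.

Type E6, Milnor number mu = 6.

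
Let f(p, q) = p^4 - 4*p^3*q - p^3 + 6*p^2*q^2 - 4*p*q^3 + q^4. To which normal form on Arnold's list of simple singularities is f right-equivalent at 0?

E_{6}

The Hessian of f at 0 has rank 0. Corank 2; j^3 = -p^3 is a perfect cube, so E-series; the 4-jet and mu = 6 give E_6.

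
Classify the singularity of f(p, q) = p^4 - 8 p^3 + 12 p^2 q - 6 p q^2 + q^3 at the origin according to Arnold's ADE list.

The Hessian of f at 0 is [[0, 0], [0, 0]] with rank 0, so corank 2. A Groebner basis of the Jacobian ideal J(f) in C{p,q} is {q^4, p*q^2 - q^3/3, p^2 - p*q + q^2/4}; counting standard monomials gives mu = 6. Corank 2; j^3 = -(2*p - q)^3 is a perfect cube, so E-series; the 4-jet and mu = 6 give E_6.

E_6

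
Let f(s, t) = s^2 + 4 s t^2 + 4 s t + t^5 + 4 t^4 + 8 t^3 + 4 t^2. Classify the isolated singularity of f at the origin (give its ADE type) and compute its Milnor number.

Type A_4, Milnor number mu = 4.

The Hessian of f at 0 has rank 1. Corank 1: A-series; mu = 4 gives A_4.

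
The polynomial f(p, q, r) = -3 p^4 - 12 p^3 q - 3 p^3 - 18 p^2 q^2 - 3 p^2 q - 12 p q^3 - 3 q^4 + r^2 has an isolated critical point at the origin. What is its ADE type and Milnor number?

Type D5, Milnor number mu = 5.

The Hessian of f at 0 has rank 1. Corank 2; j^3 = -3*p^2*(p + q) has shape L^2 M (L != M), so D-series; mu = 5 gives D_5.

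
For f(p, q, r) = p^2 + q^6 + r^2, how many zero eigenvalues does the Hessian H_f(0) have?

Hessian at 0 has rank 2.

1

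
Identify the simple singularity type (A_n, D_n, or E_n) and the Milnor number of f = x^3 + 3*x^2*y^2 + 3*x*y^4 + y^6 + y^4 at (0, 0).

Type E_6, Milnor number mu = 6.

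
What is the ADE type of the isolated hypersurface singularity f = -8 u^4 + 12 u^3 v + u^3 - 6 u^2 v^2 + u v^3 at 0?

The Hessian of f at 0 is [[0, 0], [0, 0]] with rank 0, so corank 2. A Groebner basis of the Jacobian ideal J(f) in C{u,v} is {3*u^2/4 + v^4 + v^3/4, u^3, u^2*v - u^2/4 - v^3/12, -u^2 + u*v^2 - v^3/3}; counting standard monomials gives mu = 7. Corank 2; j^3 = u^3 is a perfect cube, so E-series; the 4-jet and mu = 7 give E_7.

E_7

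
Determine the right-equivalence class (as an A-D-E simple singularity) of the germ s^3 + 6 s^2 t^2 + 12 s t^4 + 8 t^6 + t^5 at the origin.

The Hessian of f at 0 is [[0, 0], [0, 0]] with rank 0, so corank 2. A Groebner basis of the Jacobian ideal J(f) in C{s,t} is {t^4, s^3, s^2/4 + s*t^2}; counting standard monomials gives mu = 8. Corank 2; j^3 = s^3 is a perfect cube, so E-series; the 5-jet and mu = 8 give E_8.

E_{8}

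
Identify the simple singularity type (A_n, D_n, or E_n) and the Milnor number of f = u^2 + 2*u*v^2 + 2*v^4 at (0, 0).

The Hessian of f at 0 has rank 1. Corank 1: A-series; mu = 3 gives A_3.

Type A_{3}, Milnor number mu = 3.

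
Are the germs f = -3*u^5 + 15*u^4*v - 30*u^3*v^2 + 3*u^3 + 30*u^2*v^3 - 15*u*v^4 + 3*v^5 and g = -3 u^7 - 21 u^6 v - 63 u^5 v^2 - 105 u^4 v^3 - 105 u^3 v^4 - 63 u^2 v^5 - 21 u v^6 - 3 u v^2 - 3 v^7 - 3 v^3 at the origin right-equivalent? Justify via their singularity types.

The Hessian of f at 0 has rank 0. Corank 2; j^3 = 3*u^3 is a perfect cube, so E-series; the 5-jet and mu = 8 give E_8. The Hessian of g at 0 has rank 0. Corank 2; j^3 = -3*v^2*(u + v) has shape L^2 M (L != M), so D-series; mu = 8 gives D_8. f is E_8 but g is D_8, hence not right-equivalent.

No.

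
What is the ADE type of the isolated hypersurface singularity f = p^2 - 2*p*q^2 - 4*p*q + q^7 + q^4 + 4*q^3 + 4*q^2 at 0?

A_6

The Hessian of f at 0 has rank 1. Corank 1: A-series; mu = 6 gives A_6.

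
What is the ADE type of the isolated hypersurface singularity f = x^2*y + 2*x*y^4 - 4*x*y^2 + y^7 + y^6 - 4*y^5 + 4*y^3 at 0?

D_{7}

The Hessian of f at 0 has rank 0. Corank 2; j^3 = y*(x - 2*y)^2 has shape L^2 M (L != M), so D-series; mu = 7 gives D_7.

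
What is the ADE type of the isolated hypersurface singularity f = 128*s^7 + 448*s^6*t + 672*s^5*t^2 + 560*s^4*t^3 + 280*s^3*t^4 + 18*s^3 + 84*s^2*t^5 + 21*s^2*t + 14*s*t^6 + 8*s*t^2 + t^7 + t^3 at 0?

D_8

The Hessian of f at 0 is [[0, 0], [0, 0]] with rank 0, so corank 2. A Groebner basis of the Jacobian ideal J(f) in C{s,t} is {-2187*s*t/14 + t^6 - 729*t^2/14, s*t^2 + t^3/3, s^2 + 5*s*t/6 + t^2/6}; counting standard monomials gives mu = 8. Corank 2; j^3 = (2*s + t)*(3*s + t)^2 has shape L^2 M (L != M), so D-series; mu = 8 gives D_8.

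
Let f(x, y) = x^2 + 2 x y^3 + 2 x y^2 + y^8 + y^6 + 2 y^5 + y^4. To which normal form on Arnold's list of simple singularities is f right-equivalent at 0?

The Hessian of f at 0 has rank 1. Corank 1: A-series; mu = 7 gives A_7.

A_{7}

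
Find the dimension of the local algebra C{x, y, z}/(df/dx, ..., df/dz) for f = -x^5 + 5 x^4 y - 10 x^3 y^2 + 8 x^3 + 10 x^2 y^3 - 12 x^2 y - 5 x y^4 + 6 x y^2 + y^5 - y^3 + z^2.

8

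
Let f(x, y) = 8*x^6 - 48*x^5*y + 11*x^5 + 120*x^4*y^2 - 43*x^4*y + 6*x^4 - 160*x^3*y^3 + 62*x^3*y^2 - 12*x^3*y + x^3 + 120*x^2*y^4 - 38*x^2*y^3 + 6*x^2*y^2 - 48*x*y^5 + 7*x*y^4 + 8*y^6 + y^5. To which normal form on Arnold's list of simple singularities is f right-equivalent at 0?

E8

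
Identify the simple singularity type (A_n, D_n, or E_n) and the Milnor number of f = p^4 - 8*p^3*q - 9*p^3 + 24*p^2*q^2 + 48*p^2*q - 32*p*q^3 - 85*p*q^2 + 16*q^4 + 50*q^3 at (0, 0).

Type D_5, Milnor number mu = 5.

The Hessian of f at 0 is [[0, 0], [0, 0]] with rank 0, so corank 2. A Groebner basis of the Jacobian ideal J(f) in C{p,q} is {p*q^2 + 135*p*q/4 - 225*q^2/4, 81*p*q/4 + q^3 - 135*q^2/4, p^2 - 11*p*q/3 + 10*q^2/3}; counting standard monomials gives mu = 5. Corank 2; j^3 = -(p - 2*q)*(3*p - 5*q)^2 has shape L^2 M (L != M), so D-series; mu = 5 gives D_5.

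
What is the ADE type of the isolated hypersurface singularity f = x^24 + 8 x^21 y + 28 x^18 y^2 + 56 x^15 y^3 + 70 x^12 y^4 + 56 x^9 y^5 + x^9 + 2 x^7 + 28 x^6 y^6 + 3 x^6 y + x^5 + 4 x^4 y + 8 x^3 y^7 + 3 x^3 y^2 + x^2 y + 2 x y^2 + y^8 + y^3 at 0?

The Hessian of f at 0 is [[0, 0], [0, 0]] with rank 0, so corank 2. A Groebner basis of the Jacobian ideal J(f) in C{x,y} is {x^2*y^2 - 8*x^2*y - x^2 - 16*x*y^2 - 3*x*y - 8*y^3 - 2*y^2, 16*x^2*y + 2*x^2 + x*y^3 + 32*x*y^2 + 5*x*y + 16*y^3 + 3*y^2, -24*x^2*y - 3*x^2 - 48*x*y^2 - 7*x*y + y^4 - 24*y^3 - 4*y^2, x^3 + 3*x^2*y + 3*x*y^2 + y^3}; counting standard monomials gives mu = 9. Corank 2; j^3 = y*(x + y)^2 has shape L^2 M (L != M), so D-series; mu = 9 gives D_9.

D9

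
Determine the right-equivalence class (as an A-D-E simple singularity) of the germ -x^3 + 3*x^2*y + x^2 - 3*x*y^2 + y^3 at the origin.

The Hessian of f at 0 is [[2, 0], [0, 0]] with rank 1, so corank 1. A Groebner basis of the Jacobian ideal J(f) in C{x,y} is {y^2, x}; counting standard monomials gives mu = 2. Corank 1: A-series; mu = 2 gives A_2.

A2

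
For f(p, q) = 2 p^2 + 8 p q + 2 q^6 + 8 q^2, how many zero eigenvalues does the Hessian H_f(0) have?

1

Hessian at 0 has rank 1.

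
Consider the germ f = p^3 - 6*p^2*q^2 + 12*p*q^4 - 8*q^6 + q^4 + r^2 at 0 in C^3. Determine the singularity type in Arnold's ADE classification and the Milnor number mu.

Type E6, Milnor number mu = 6.

The Hessian of f at 0 has rank 1. Corank 2; j^3 = p^3 is a perfect cube, so E-series; the 4-jet and mu = 6 give E_6.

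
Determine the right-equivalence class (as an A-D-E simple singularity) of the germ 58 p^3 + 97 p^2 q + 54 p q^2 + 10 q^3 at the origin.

D4

The Hessian of f at 0 is [[0, 0], [0, 0]] with rank 0, so corank 2. A Groebner basis of the Jacobian ideal J(f) in C{p,q} is {q^3, p^2 - 6*q^2/13, p*q + 9*q^2/13}; counting standard monomials gives mu = 4. Corank 2; j^3 = (2*p + q)*(29*p^2 + 34*p*q + 10*q^2) splits into three distinct lines over C (the quadratic factor has nonzero discriminant), so D_4.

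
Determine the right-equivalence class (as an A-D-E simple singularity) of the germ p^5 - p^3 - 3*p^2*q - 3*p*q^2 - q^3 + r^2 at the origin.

The Hessian of f at 0 has rank 1. Corank 2; j^3 = -(p + q)^3 is a perfect cube, so E-series; the 5-jet and mu = 8 give E_8.

E_8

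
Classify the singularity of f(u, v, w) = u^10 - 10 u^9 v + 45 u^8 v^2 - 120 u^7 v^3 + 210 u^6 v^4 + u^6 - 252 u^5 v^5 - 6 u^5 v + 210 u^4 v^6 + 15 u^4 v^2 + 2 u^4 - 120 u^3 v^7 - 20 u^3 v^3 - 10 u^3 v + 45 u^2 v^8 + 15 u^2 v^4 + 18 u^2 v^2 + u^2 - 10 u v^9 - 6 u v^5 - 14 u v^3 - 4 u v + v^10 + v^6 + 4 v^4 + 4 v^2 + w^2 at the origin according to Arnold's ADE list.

A9

The Hessian of f at 0 has rank 2. Corank 1: A-series; mu = 9 gives A_9.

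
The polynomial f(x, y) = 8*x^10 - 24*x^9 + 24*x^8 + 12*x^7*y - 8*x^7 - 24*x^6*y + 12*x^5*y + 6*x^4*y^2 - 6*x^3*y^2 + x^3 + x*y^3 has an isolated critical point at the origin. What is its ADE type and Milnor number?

Type E7, Milnor number mu = 7.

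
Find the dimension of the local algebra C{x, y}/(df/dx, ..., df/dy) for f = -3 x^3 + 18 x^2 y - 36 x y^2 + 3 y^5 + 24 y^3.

The Hessian of f at 0 is [[0, 0], [0, 0]] with rank 0, so corank 2. A Groebner basis of the Jacobian ideal J(f) in C{x,y} is {y^4, x^2 - 4*x*y + 4*y^2}; counting standard monomials gives mu = 8. Corank 2; j^3 = -3*(x - 2*y)^3 is a perfect cube, so E-series; the 5-jet and mu = 8 give E_8.

8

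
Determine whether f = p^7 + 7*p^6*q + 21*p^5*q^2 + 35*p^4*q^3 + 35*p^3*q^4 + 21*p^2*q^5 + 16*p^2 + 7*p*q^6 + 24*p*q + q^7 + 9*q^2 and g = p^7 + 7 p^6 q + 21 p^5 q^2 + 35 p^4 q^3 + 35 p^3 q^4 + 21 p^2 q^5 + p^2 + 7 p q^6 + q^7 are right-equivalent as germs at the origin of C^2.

Yes.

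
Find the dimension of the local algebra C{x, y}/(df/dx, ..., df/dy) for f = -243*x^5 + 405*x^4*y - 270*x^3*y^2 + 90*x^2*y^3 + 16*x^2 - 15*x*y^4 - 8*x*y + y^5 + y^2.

4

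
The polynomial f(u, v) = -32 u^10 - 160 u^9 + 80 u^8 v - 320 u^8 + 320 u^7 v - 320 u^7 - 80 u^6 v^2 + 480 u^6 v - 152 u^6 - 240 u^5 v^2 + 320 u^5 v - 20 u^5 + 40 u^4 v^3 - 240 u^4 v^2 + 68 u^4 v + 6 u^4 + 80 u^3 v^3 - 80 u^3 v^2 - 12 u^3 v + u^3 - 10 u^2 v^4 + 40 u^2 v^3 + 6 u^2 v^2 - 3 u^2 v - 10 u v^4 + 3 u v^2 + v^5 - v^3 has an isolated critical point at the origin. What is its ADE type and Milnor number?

Type E8, Milnor number mu = 8.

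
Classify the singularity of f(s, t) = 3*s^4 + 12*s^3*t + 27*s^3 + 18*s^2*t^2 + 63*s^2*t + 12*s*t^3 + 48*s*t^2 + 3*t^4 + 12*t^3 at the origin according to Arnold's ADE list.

D5

The Hessian of f at 0 has rank 0. Corank 2; j^3 = 3*(s + t)*(3*s + 2*t)^2 has shape L^2 M (L != M), so D-series; mu = 5 gives D_5.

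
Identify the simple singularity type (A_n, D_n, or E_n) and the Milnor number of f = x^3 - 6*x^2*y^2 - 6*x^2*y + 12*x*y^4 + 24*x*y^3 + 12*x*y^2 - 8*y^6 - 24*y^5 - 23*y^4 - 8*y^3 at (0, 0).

Type E_6, Milnor number mu = 6.

The Hessian of f at 0 has rank 0. Corank 2; j^3 = (x - 2*y)^3 is a perfect cube, so E-series; the 4-jet and mu = 6 give E_6.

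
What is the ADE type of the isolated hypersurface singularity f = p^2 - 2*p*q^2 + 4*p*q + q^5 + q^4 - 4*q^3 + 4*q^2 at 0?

A_{4}

The Hessian of f at 0 has rank 1. Corank 1: A-series; mu = 4 gives A_4.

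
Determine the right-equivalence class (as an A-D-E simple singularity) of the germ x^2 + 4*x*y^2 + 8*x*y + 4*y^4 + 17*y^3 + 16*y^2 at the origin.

The Hessian of f at 0 is [[2, 8], [8, 32]] with rank 1, so corank 1. A Groebner basis of the Jacobian ideal J(f) in C{x,y} is {y^2, x + 4*y}; counting standard monomials gives mu = 2. Corank 1: A-series; mu = 2 gives A_2.

A_{2}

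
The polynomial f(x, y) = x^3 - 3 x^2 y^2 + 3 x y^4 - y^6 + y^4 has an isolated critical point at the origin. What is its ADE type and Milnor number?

The Hessian of f at 0 is [[0, 0], [0, 0]] with rank 0, so corank 2. A Groebner basis of the Jacobian ideal J(f) in C{x,y} is {x^3, x^2*y, -x^2/2 + x*y^2, y^3}; counting standard monomials gives mu = 6. Corank 2; j^3 = x^3 is a perfect cube, so E-series; the 4-jet and mu = 6 give E_6.

Type E_6, Milnor number mu = 6.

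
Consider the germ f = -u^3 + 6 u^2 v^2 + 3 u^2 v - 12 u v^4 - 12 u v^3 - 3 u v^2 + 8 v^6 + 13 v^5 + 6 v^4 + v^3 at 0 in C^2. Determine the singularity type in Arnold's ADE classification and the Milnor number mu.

The Hessian of f at 0 is [[0, 0], [0, 0]] with rank 0, so corank 2. A Groebner basis of the Jacobian ideal J(f) in C{u,v} is {v^4, u^3 - 3*u^2*v + 3*u^2/4 - 3*u*v/2 + 2*v^3 + 3*v^2/4, -u^2/4 + u*v^2 + u*v/2 - v^3 - v^2/4}; counting standard monomials gives mu = 8. Corank 2; j^3 = -(u - v)^3 is a perfect cube, so E-series; the 5-jet and mu = 8 give E_8.

Type E_{8}, Milnor number mu = 8.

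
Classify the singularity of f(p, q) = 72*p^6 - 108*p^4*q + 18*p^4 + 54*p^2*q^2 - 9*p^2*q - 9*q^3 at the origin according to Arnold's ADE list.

The Hessian of f at 0 has rank 0. Corank 2; j^3 = -9*q*(p^2 + q^2) splits into three distinct lines over C (the quadratic factor has nonzero discriminant), so D_4.

D4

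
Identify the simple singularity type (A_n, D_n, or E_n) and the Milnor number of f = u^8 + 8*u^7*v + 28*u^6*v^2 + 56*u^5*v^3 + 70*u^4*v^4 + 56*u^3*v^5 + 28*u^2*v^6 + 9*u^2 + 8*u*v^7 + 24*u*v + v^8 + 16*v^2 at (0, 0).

The Hessian of f at 0 has rank 1. Corank 1: A-series; mu = 7 gives A_7.

Type A7, Milnor number mu = 7.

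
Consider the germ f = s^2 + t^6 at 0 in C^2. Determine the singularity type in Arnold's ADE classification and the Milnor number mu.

The Hessian of f at 0 is [[2, 0], [0, 0]] with rank 1, so corank 1. A Groebner basis of the Jacobian ideal J(f) in C{s,t} is {t^5, s}; counting standard monomials gives mu = 5. Corank 1: A-series; mu = 5 gives A_5.

Type A_{5}, Milnor number mu = 5.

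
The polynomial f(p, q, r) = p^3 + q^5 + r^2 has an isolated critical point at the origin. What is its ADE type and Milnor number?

Type E8, Milnor number mu = 8.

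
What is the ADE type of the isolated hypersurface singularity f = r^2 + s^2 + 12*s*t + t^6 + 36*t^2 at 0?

The Hessian of f at 0 has rank 2. Corank 1: A-series; mu = 5 gives A_5.

A_{5}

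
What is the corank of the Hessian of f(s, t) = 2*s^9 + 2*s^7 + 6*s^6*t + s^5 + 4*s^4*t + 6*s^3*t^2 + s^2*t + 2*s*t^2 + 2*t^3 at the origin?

2

Hessian at 0 has rank 0.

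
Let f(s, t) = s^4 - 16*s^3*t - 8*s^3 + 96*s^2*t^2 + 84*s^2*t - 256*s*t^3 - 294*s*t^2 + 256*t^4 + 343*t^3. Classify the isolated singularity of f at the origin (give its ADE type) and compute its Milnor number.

The Hessian of f at 0 has rank 0. Corank 2; j^3 = -(2*s - 7*t)^3 is a perfect cube, so E-series; the 4-jet and mu = 6 give E_6.

Type E_{6}, Milnor number mu = 6.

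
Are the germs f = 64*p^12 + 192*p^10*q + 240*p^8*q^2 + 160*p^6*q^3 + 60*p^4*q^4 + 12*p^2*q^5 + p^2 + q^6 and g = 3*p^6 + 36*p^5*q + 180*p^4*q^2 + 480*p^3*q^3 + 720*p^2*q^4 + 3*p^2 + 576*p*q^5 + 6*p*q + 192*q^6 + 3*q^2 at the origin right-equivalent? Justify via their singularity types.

Yes.

The Hessian of f at 0 has rank 1. Corank 1: A-series; mu = 5 gives A_5. The Hessian of g at 0 has rank 1. Corank 1: A-series; mu = 5 gives A_5. Both have type A_5, hence right-equivalent.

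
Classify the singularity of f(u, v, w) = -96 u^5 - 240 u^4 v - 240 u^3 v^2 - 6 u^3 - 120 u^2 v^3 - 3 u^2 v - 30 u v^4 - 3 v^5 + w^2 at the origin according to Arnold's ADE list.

D_{6}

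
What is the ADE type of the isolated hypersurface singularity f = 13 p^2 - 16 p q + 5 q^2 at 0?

A_{1}

The Hessian of f at 0 has rank 2. Corank 0: nondegenerate Morse point, so A_1.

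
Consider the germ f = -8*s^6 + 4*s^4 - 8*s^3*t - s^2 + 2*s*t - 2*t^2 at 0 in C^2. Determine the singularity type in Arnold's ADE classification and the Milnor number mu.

Type A_1, Milnor number mu = 1.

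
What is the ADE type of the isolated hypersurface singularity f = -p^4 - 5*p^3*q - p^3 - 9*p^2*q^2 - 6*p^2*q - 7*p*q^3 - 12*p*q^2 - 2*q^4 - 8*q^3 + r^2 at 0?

The Hessian of f at 0 has rank 1. Corank 2; j^3 = -(p + 2*q)^3 is a perfect cube, so E-series; the 4-jet and mu = 7 give E_7.

E_{7}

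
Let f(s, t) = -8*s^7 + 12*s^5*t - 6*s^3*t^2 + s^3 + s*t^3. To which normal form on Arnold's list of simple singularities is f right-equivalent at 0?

E_7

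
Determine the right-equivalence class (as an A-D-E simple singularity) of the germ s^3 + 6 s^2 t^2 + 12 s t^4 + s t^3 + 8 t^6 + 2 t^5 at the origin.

The Hessian of f at 0 is [[0, 0], [0, 0]] with rank 0, so corank 2. A Groebner basis of the Jacobian ideal J(f) in C{s,t} is {-s^2/4 + t^4 - t^3/12, s^3, s^2*t + s^2/12 + t^3/36, s^2/2 + s*t^2 + t^3/6}; counting standard monomials gives mu = 7. Corank 2; j^3 = s^3 is a perfect cube, so E-series; the 4-jet and mu = 7 give E_7.

E_7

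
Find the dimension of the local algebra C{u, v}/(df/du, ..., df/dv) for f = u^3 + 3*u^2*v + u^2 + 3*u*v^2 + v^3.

2

The Hessian of f at 0 has rank 1. Corank 1: A-series; mu = 2 gives A_2.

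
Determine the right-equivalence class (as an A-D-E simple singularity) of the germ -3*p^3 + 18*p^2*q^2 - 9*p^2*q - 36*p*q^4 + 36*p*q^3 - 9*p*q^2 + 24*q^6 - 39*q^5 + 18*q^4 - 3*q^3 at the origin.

E_8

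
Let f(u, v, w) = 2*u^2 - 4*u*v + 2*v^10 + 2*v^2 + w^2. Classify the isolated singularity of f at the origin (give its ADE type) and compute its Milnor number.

Type A_9, Milnor number mu = 9.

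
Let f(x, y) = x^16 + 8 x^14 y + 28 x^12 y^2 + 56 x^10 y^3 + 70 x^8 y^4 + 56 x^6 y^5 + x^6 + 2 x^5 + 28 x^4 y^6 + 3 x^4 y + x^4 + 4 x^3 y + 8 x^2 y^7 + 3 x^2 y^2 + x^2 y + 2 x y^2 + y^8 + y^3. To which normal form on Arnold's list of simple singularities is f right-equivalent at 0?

The Hessian of f at 0 is [[0, 0], [0, 0]] with rank 0, so corank 2. A Groebner basis of the Jacobian ideal J(f) in C{x,y} is {x^4 + x^3 - x*y - y^2, -7*x^3/8 + x^2/8 + x*y^3 - 6*x*y^2 + 33*x*y/8 - 3*y^3 + 4*y^2, 5*x^3/2 - x^2/2 + 14*x*y^2 - 23*x*y/2 + y^4 + 6*y^3 - 11*y^2, x^2*y + x*y + y^2}; counting standard monomials gives mu = 9. Corank 2; j^3 = y*(x + y)^2 has shape L^2 M (L != M), so D-series; mu = 9 gives D_9.

D_9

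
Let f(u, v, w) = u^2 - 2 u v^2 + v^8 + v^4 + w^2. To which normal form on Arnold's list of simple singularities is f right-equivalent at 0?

A7

The Hessian of f at 0 has rank 2. Corank 1: A-series; mu = 7 gives A_7.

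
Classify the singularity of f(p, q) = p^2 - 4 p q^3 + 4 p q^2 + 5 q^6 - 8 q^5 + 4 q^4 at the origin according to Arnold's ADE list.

A_{5}

The Hessian of f at 0 has rank 1. Corank 1: A-series; mu = 5 gives A_5.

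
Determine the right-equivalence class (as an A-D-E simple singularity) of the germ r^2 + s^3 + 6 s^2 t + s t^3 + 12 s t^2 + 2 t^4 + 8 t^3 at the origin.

E7

The Hessian of f at 0 is [[0, 0, 0], [0, 0, 0], [0, 0, 2]] with rank 1, so corank 2. A Groebner basis of the Jacobian ideal J(f) in C{s,t,r} is {s^3 + 6*s^2*t + 48*s^2 + 192*s*t + 192*t^2, -6*s^2 + s*t^2 - 24*s*t - 24*t^2, 3*s^2 + 12*s*t + t^3 + 12*t^2, r}; counting standard monomials gives mu = 7. Corank 2; j^3 = (s + 2*t)^3 is a perfect cube, so E-series; the 4-jet and mu = 7 give E_7.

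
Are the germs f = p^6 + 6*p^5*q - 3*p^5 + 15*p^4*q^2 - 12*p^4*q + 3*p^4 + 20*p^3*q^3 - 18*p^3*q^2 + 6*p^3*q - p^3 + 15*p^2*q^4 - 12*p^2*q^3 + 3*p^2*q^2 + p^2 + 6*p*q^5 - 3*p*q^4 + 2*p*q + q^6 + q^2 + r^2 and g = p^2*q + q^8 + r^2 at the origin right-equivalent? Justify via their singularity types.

No.

The Hessian of f at 0 has rank 2. Corank 1: A-series; mu = 2 gives A_2. The Hessian of g at 0 has rank 1. Corank 2; j^3 = p^2*q has shape L^2 M (L != M), so D-series; mu = 9 gives D_9. f is A_2 but g is D_9, hence not right-equivalent.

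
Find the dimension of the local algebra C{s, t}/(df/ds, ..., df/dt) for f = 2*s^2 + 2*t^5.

The Hessian of f at 0 has rank 1. Corank 1: A-series; mu = 4 gives A_4.

4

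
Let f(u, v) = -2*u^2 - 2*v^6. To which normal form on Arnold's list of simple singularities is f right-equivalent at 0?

The Hessian of f at 0 has rank 1. Corank 1: A-series; mu = 5 gives A_5.

A_{5}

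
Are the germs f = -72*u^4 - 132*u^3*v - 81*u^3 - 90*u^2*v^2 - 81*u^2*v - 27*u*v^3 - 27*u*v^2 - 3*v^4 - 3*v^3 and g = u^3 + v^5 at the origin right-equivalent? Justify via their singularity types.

The Hessian of f at 0 is [[0, 0], [0, 0]] with rank 0, so corank 2. A Groebner basis of the Jacobian ideal J(f) in C{u,v} is {19683*u^2/4 + 6561*u*v/2 + v^4 + 27*v^3/4 + 2187*v^2/4, u^3 + 135*u^2/4 + 45*u*v/2 + v^3/12 + 15*v^2/4, u^2*v - 243*u^2/4 - 81*u*v/2 - 7*v^3/36 - 27*v^2/4, 81*u^2 + u*v^2 + 54*u*v + 4*v^3/9 + 9*v^2}; counting standard monomials gives mu = 7. Corank 2; j^3 = -3*(3*u + v)^3 is a perfect cube, so E-series; the 4-jet and mu = 7 give E_7. The Hessian of g at 0 is [[0, 0], [0, 0]] with rank 0, so corank 2. A Groebner basis of the Jacobian ideal J(g) in C{u,v} is {v^4, u^2}; counting standard monomials gives mu = 8. Corank 2; j^3 = u^3 is a perfect cube, so E-series; the 5-jet and mu = 8 give E_8. f is E_7 but g is E_8, hence not right-equivalent.

No.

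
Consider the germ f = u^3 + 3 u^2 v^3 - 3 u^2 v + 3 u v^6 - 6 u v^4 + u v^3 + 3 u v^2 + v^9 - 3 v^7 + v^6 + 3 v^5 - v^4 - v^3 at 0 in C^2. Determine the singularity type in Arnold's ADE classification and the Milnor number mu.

The Hessian of f at 0 has rank 0. Corank 2; j^3 = (u - v)^3 is a perfect cube, so E-series; the 4-jet and mu = 7 give E_7.

Type E7, Milnor number mu = 7.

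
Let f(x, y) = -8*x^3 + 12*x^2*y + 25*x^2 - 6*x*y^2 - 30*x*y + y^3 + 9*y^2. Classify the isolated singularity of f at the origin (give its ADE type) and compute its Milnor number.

Type A_2, Milnor number mu = 2.

The Hessian of f at 0 has rank 1. Corank 1: A-series; mu = 2 gives A_2.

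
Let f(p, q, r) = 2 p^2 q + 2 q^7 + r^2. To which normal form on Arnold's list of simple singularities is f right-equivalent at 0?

D_8

The Hessian of f at 0 is [[0, 0, 0], [0, 0, 0], [0, 0, 2]] with rank 1, so corank 2. A Groebner basis of the Jacobian ideal J(f) in C{p,q,r} is {p^2/7 + q^6, p^3, p*q, r}; counting standard monomials gives mu = 8. Corank 2; j^3 = 2*p^2*q has shape L^2 M (L != M), so D-series; mu = 8 gives D_8.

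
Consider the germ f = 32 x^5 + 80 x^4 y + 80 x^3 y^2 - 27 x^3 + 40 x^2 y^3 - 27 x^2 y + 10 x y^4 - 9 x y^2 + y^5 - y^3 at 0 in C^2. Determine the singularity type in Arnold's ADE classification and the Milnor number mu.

The Hessian of f at 0 is [[0, 0], [0, 0]] with rank 0, so corank 2. A Groebner basis of the Jacobian ideal J(f) in C{x,y} is {y^5, x*y^3 + 3*y^4/8, x^2 + 2*x*y/3 + y^2/9}; counting standard monomials gives mu = 8. Corank 2; j^3 = -(3*x + y)^3 is a perfect cube, so E-series; the 5-jet and mu = 8 give E_8.

Type E_{8}, Milnor number mu = 8.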